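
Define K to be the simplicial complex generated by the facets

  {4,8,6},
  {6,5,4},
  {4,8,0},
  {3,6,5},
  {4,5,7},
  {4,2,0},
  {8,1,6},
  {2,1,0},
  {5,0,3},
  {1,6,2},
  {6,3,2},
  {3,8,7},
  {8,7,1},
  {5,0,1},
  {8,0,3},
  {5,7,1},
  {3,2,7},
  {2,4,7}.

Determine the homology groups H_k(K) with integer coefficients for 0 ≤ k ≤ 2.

Fix the vertex order 0 < 1 < 2 < 3 < 4 < 5 < 6 < 7 < 8 and write every simplex with vertices in increasing order. Then dim K = 2 and the simplices of K are:

  0-simplices (9): [0], [1], [2], [3], [4], [5], [6], [7], [8]
  1-simplices (27): (27 of them)
  2-simplices (18): [0,1,2], [0,1,5], [0,2,4], [0,3,5], [0,3,8], [0,4,8], [1,2,6], [1,5,7], [1,6,8], [1,7,8], [2,3,6], [2,3,7], [2,4,7], [3,5,6], [3,7,8], [4,5,6], [4,5,7], [4,6,8]

giving chain groups C_0 ≅ Z^9, C_1 ≅ Z^27, C_2 ≅ Z^18.

The boundary map ∂_1: C_1 → C_0 maps an edge to its endpoints' difference, ∂[p,q] = q − p. For instance
  ∂[1,7] = [7] − [1].
As a 9×27 matrix over Z this has rank 8, with invariant factors (1,1,1,1,1,1,1,1).

The boundary map ∂_2: C_2 → C_1 acts by ∂[p,q,r] = [q,r] − [p,r] + [p,q]. For instance
  ∂[2,4,7] = [4,7] − [2,7] + [2,4],
  ∂[0,1,2] = [1,2] − [0,2] + [0,1].
As a 27×18 matrix over Z this has rank 17, with invariant factors (1,1,1,1,1,1,1,1,1,1,1,1,1,1,1,1,1).

Now H_k = ker ∂_k / im ∂_{k+1}, so:

  H_0: rank C_0 − rank ∂_1 = 9 − 8 = 1, and the invariant factors of ∂_1 are all 1, so H_0 = Z.
  H_1: rank ker ∂_1 − rank ∂_2 = (27 − 8) − 17 = 2, and the invariant factors of ∂_2 are all 1, so H_1 = Z^2.
  H_2: rank ker ∂_2 − rank ∂_3 = (18 − 17) − 0 = 1, and there is no ∂_3, so H_2 = Z.

H_0 ≅ Z,  H_1 ≅ Z^2,  H_2 ≅ Z.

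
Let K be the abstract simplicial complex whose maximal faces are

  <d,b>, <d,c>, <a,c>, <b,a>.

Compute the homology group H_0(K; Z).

We work with the vertex ordering a < b < c < d. The simplices of K, each written with vertices in increasing order, are:

  0-simplices (4): a, b, c, d
  1-simplices (4): ab, ac, bd, cd

giving chain groups C_0 ≅ Z^4, C_1 ≅ Z^4.

∂_1: C_1 → C_0 is given by ∂[p,q] = [q] − [p]. For instance
  ∂ac = c − a.
This gives a 4×4 integer matrix of rank 3; reducing to Smith normal form yields diagonal entries (1,1,1).

Now H_k = ker ∂_k / im ∂_{k+1}, so:

  H_0: rank C_0 − rank ∂_1 = 4 − 3 = 1, and the invariant factors of ∂_1 are all 1, so H_0 = Z.

H_0 ≅ Z.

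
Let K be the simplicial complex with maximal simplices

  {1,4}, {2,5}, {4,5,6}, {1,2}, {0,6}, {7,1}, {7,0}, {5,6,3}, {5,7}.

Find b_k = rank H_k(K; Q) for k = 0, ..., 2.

Order the vertices as 0 < 1 < 2 < 3 < 4 < 5 < 6 < 7. Listing each simplex with vertices in this order, K has dimension 2 with simplices:

  0-simplices (8): [0], [1], [2], [3], [4], [5], [6], [7]
  1-simplices (12): [0,6], [0,7], [1,2], [1,4], [1,7], [2,5], [3,5], [3,6], [4,5], [4,6], [5,6], [5,7]
  2-simplices (2): [3,5,6], [4,5,6]

giving chain groups C_0 ≅ Z^8, C_1 ≅ Z^12, C_2 ≅ Z^2.

∂_1: C_1 → C_0 is given by ∂[p,q] = [q] − [p]. For instance
  ∂[0,6] = [6] − [0].
This gives a 8×12 integer matrix of rank 7; reducing to Smith normal form yields diagonal entries (1,1,1,1,1,1,1).

∂_2: C_2 → C_1 sends each 2-simplex [p,q,r] to [q,r] − [p,r] + [p,q]. For instance
  ∂[3,5,6] = [5,6] − [3,6] + [3,5],
  ∂[4,5,6] = [5,6] − [4,6] + [4,5].
The resulting 12×2 matrix has rank 2, and its Smith normal form has invariant factors (1,1).

Computing H_k = (kernel of ∂_k) / (image of ∂_{k+1}):

  H_0: rank C_0 − rank ∂_1 = 8 − 7 = 1, and the invariant factors of ∂_1 are all 1, so H_0 = Z.
  H_1: rank ker ∂_1 − rank ∂_2 = (12 − 7) − 2 = 3, and the invariant factors of ∂_2 are all 1, so H_1 = Z^3.
  H_2: rank ker ∂_2 − rank ∂_3 = (2 − 2) − 0 = 0, and there is no ∂_3, so H_2 = 0.

Hence the Betti numbers are b_0 = 1, b_1 = 3, b_2 = 0.

b_0 = 1, b_1 = 3, b_2 = 0.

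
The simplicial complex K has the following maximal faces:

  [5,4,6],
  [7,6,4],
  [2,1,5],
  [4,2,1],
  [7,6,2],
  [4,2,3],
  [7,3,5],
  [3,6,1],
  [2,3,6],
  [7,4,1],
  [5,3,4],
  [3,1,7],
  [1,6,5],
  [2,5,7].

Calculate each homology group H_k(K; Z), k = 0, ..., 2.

H_0 = Z,  H_1 = Z^2,  H_2 = Z.

Order the vertices as 1 < 2 < 3 < 4 < 5 < 6 < 7. Listing each simplex with vertices in this order, K has dimension 2 with simplices:

  0-simplices (7): [1], [2], [3], [4], [5], [6], [7]
  1-simplices (21): [1,2], [1,3], [1,4], [1,5], [1,6], [1,7], [2,3], [2,4], [2,5], [2,6], [2,7], [3,4], [3,5], [3,6], [3,7], [4,5], [4,6], [4,7], [5,6], [5,7], [6,7]
  2-simplices (14): [1,2,4], [1,2,5], [1,3,6], [1,3,7], [1,4,7], [1,5,6], [2,3,4], [2,3,6], [2,5,7], [2,6,7], [3,4,5], [3,5,7], [4,5,6], [4,6,7]

Hence C_0 ≅ Z^7, C_1 ≅ Z^21, C_2 ≅ Z^14.

Boundary ∂_1: C_1 → C_0 maps an edge to its endpoints' difference, ∂[p,q] = q − p.
The resulting 7×21 matrix has rank 6, and its Smith normal form has invariant factors (1,1,1,1,1,1).

The boundary map ∂_2: C_2 → C_1 sends each 2-simplex [p,q,r] to [q,r] − [p,r] + [p,q]. For instance
  ∂[2,5,7] = [5,7] − [2,7] + [2,5],
  ∂[1,3,7] = [3,7] − [1,7] + [1,3].
As a 21×14 matrix over Z this has rank 13, with invariant factors (1,1,1,1,1,1,1,1,1,1,1,1,1).

From H_k ≅ ker(∂_k) / im(∂_{k+1}) we obtain:

  H_0: rank C_0 − rank ∂_1 = 7 − 6 = 1, and the invariant factors of ∂_1 are all 1, so H_0 = Z.
  H_1: rank ker ∂_1 − rank ∂_2 = (21 − 6) − 13 = 2, and the invariant factors of ∂_2 are all 1, so H_1 = Z^2.
  H_2: rank ker ∂_2 − rank ∂_3 = (14 − 13) − 0 = 1, and there is no ∂_3, so H_2 = Z.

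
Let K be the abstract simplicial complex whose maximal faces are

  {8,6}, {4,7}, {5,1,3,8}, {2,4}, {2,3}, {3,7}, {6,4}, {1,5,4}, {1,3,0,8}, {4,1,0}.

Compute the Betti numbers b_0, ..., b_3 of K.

b_0 = 1, b_1 = 3, b_2 = 0, b_3 = 0.

Fix the vertex order 0 < 1 < 2 < 3 < 4 < 5 < 6 < 7 < 8 and write every simplex with vertices in increasing order. Then dim K = 3 and the simplices of K are:

  0-simplices (9): [0], [1], [2], [3], [4], [5], [6], [7], [8]
  1-simplices (18): [0,1], [0,3], [0,4], [0,8], [1,3], [1,4], [1,5], [1,8], [2,3], [2,4], [3,5], [3,7], [3,8], [4,5], [4,6], [4,7], [5,8], [6,8]
  2-simplices (9): [0,1,3], [0,1,4], [0,1,8], [0,3,8], [1,3,5], [1,3,8], [1,4,5], [1,5,8], [3,5,8]
  3-simplices (2): [0,1,3,8], [1,3,5,8]

Hence C_0 ≅ Z^9, C_1 ≅ Z^18, C_2 ≅ Z^9, C_3 ≅ Z^2.

Boundary ∂_1: C_1 → C_0 maps an edge to its endpoints' difference, ∂[p,q] = q − p.
The resulting 9×18 matrix has rank 8, and its Smith normal form has invariant factors (1,1,1,1,1,1,1,1).

∂_2: C_2 → C_1 acts by ∂[p,q,r] = [q,r] − [p,r] + [p,q]. For instance
  ∂[0,3,8] = [3,8] − [0,8] + [0,3],
  ∂[1,3,5] = [3,5] − [1,5] + [1,3].
The 18×9 boundary matrix has rank 7 and Smith normal form diag(1,1,1,1,1,1,1).

∂_3: C_3 → C_2 sends each 3-simplex σ to the alternating sum Σ_i (−1)^i (σ with its i-th vertex removed). For instance
  ∂[1,3,5,8] = [3,5,8] − [1,5,8] + [1,3,8] − [1,3,5],
  ∂[0,1,3,8] = [1,3,8] − [0,3,8] + [0,1,8] − [0,1,3].
As a 9×2 matrix over Z this has rank 2, with invariant factors (1,1).

Now H_k = ker ∂_k / im ∂_{k+1}, so:

  H_0: rank C_0 − rank ∂_1 = 9 − 8 = 1, and the invariant factors of ∂_1 are all 1, so H_0 = Z.
  H_1: rank ker ∂_1 − rank ∂_2 = (18 − 8) − 7 = 3, and the invariant factors of ∂_2 are all 1, so H_1 = Z^3.
  H_2: rank ker ∂_2 − rank ∂_3 = (9 − 7) − 2 = 0, and the invariant factors of ∂_3 are all 1, so H_2 = 0.
  H_3: rank ker ∂_3 − rank ∂_4 = (2 − 2) − 0 = 0, and there is no ∂_4, so H_3 = 0.

Hence the Betti numbers are b_0 = 1, b_1 = 3, b_2 = 0, b_3 = 0.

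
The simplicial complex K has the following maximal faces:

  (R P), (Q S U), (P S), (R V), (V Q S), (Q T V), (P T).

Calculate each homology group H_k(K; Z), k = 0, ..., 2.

H_0 = Z,  H_1 = Z^2,  H_2 = 0.

Take the total order P < Q < R < S < T < U < V on the vertex set. Then K (dimension 2) consists of the simplices:

  0-simplices (7): P, Q, R, S, T, U, V
  1-simplices (11): PR, PS, PT, QS, QT, QU, QV, RV, SU, SV, TV
  2-simplices (3): QSU, QSV, QTV

Hence C_0 ≅ Z^7, C_1 ≅ Z^11, C_2 ≅ Z^3.

Boundary ∂_1: C_1 → C_0 is given by ∂[p,q] = [q] − [p]. For instance
  ∂QS = S − Q.
The resulting 7×11 matrix has rank 6, and its Smith normal form has invariant factors (1,1,1,1,1,1).

∂_2: C_2 → C_1 acts by ∂[p,q,r] = [q,r] − [p,r] + [p,q]. For instance
  ∂QSV = SV − QV + QS,
  ∂QSU = SU − QU + QS.
This gives a 11×3 integer matrix of rank 3; reducing to Smith normal form yields diagonal entries (1,1,1).

From H_k ≅ ker(∂_k) / im(∂_{k+1}) we obtain:

  H_0: rank C_0 − rank ∂_1 = 7 − 6 = 1, and the invariant factors of ∂_1 are all 1, so H_0 = Z.
  H_1: rank ker ∂_1 − rank ∂_2 = (11 − 6) − 3 = 2, and the invariant factors of ∂_2 are all 1, so H_1 = Z^2.
  H_2: rank ker ∂_2 − rank ∂_3 = (3 − 3) − 0 = 0, and there is no ∂_3, so H_2 = 0.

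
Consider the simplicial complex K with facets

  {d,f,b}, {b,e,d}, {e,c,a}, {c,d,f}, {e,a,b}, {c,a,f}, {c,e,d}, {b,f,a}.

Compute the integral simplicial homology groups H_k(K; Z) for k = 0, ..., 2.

H_0 ≅ Z,  H_1 = 0,  H_2 ≅ Z.

Take the total order a < b < c < d < e < f on the vertex set. Then K (dimension 2) consists of the simplices:

  0-simplices (6): a, b, c, d, e, f
  1-simplices (12): ab, ac, ae, af, bd, be, bf, cd, ce, cf, de, df
  2-simplices (8): abe, abf, ace, acf, bde, bdf, cde, cdf

so the chain groups are C_0 ≅ Z^6, C_1 ≅ Z^12, C_2 ≅ Z^8.

∂_1: C_1 → C_0 maps an edge to its endpoints' difference, ∂[p,q] = q − p.
This gives a 6×12 integer matrix of rank 5; reducing to Smith normal form yields diagonal entries (1,1,1,1,1).

The boundary map ∂_2: C_2 → C_1 maps a triangle to the signed sum of its edges. For instance
  ∂ace = ce − ae + ac,
  ∂acf = cf − af + ac.
This gives a 12×8 integer matrix of rank 7; reducing to Smith normal form yields diagonal entries (1,1,1,1,1,1,1).

Now H_k = ker ∂_k / im ∂_{k+1}, so:

  H_0: rank C_0 − rank ∂_1 = 6 − 5 = 1, and the invariant factors of ∂_1 are all 1, so H_0 = Z.
  H_1: rank ker ∂_1 − rank ∂_2 = (12 − 5) − 7 = 0, and the invariant factors of ∂_2 are all 1, so H_1 = 0.
  H_2: rank ker ∂_2 − rank ∂_3 = (8 − 7) − 0 = 1, and there is no ∂_3, so H_2 = Z.

As a check, the Euler characteristic is 6 − 12 + 8 = 2, which agrees with 1 − 0 + 1 = 2.
(K is a triangulation of the 2-sphere S^2.)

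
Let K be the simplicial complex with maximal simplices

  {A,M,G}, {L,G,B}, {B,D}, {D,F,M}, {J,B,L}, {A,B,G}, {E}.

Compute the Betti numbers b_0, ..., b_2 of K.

Take the total order A < B < D < E < F < G < J < L < M on the vertex set. Then K (dimension 2) consists of the simplices:

  0-simplices (9): A, B, D, E, F, G, J, L, M
  1-simplices (13): AB, AG, AM, BD, BG, BJ, BL, DF, DM, FM, GL, GM, JL
  2-simplices (5): ABG, AGM, BGL, BJL, DFM

so the chain groups are C_0 ≅ Z^9, C_1 ≅ Z^13, C_2 ≅ Z^5.

∂_1: C_1 → C_0 maps an edge to its endpoints' difference, ∂[p,q] = q − p. For instance
  ∂BG = G − B.
As a 9×13 matrix over Z this has rank 7, with invariant factors (1,1,1,1,1,1,1).

Boundary ∂_2: C_2 → C_1 maps a triangle to the signed sum of its edges. For instance
  ∂AGM = GM − AM + AG,
  ∂BGL = GL − BL + BG.
The 13×5 boundary matrix has rank 5 and Smith normal form diag(1,1,1,1,1).

Now H_k = ker ∂_k / im ∂_{k+1}, so:

  H_0: rank C_0 − rank ∂_1 = 9 − 7 = 2, and the invariant factors of ∂_1 are all 1, so H_0 ≅ Z^2.
  H_1: rank ker ∂_1 − rank ∂_2 = (13 − 7) − 5 = 1, and the invariant factors of ∂_2 are all 1, so H_1 ≅ Z.
  H_2: rank ker ∂_2 − rank ∂_3 = (5 − 5) − 0 = 0, and there is no ∂_3, so H_2 ≅ 0.

Hence the Betti numbers are b_0 = 2, b_1 = 1, b_2 = 0.

b_0 = 2, b_1 = 1, b_2 = 0.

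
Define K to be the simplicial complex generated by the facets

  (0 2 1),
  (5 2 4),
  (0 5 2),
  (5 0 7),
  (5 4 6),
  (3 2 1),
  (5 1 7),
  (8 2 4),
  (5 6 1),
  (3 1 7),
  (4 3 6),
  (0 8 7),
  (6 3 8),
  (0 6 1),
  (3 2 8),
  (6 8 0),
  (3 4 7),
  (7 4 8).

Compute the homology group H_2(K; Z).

H_2 = 0.

Take the total order 0 < 1 < 2 < 3 < 4 < 5 < 6 < 7 < 8 on the vertex set. Then K (dimension 2) consists of the simplices:

  0-simplices (9): [0], [1], [2], [3], [4], [5], [6], [7], [8]
  1-simplices (27): (27 of them)
  2-simplices (18): [0,1,2], [0,1,6], [0,2,5], [0,5,7], [0,6,8], [0,7,8], [1,2,3], [1,3,7], [1,5,6], [1,5,7], [2,3,8], [2,4,5], [2,4,8], [3,4,6], [3,4,7], [3,6,8], [4,5,6], [4,7,8]

giving chain groups C_0 ≅ Z^9, C_1 ≅ Z^27, C_2 ≅ Z^18.

The boundary map ∂_1: C_1 → C_0 sends each edge [p,q] (with p < q) to q − p. For instance
  ∂[1,2] = [2] − [1].
The resulting 9×27 matrix has rank 8, and its Smith normal form has invariant factors (1,1,1,1,1,1,1,1).

Boundary ∂_2: C_2 → C_1 acts by ∂[p,q,r] = [q,r] − [p,r] + [p,q]. For instance
  ∂[4,7,8] = [7,8] − [4,8] + [4,7],
  ∂[2,4,5] = [4,5] − [2,5] + [2,4].
This gives a 27×18 integer matrix of rank 18; reducing to Smith normal form yields diagonal entries (1,1,1,1,1,1,1,1,1,1,1,1,1,1,1,1,1,2).

Now H_k = ker ∂_k / im ∂_{k+1}, so:

  H_2: rank ker ∂_2 − rank ∂_3 = (18 − 18) − 0 = 0, and there is no ∂_3, so H_2 ≅ 0.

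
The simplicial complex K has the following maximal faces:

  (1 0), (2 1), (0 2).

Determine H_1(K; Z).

H_1 = Z.

We work with the vertex ordering 0 < 1 < 2. The simplices of K, each written with vertices in increasing order, are:

  0-simplices (3): [0], [1], [2]
  1-simplices (3): [0,1], [0,2], [1,2]

Hence C_0 ≅ Z^3, C_1 ≅ Z^3.

Boundary ∂_1: C_1 → C_0 sends each edge [p,q] (with p < q) to q − p. For instance
  ∂[0,2] = [2] − [0].
As a 3×3 matrix over Z this has rank 2, with invariant factors (1,1).

Reading off H_k = ker ∂_k / im ∂_{k+1}:

  H_1: rank ker ∂_1 − rank ∂_2 = (3 − 2) − 0 = 1, and there is no ∂_2, so H_1 = Z.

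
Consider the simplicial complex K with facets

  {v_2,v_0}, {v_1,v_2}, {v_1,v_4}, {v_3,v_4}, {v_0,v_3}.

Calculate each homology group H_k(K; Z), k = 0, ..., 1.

K has 5 vertices, 5 edges.
rank ∂_0 = 0, rank ∂_1 = 4 ⇒ b_0 = 5 − 0 − 4 = 1; all invariant factors of ∂_1 are 1 so no torsion. So H_0 = Z.
rank ∂_1 = 4, rank ∂_2 = 0 ⇒ b_1 = 5 − 4 − 0 = 1. So H_1 = Z.

H_0 ≅ Z,  H_1 ≅ Z.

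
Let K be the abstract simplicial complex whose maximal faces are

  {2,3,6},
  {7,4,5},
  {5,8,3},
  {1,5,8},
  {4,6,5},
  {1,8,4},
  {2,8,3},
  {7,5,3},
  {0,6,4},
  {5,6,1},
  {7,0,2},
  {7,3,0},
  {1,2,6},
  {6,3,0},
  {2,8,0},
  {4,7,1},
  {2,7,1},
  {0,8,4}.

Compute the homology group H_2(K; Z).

Take the total order 0 < 1 < 2 < 3 < 4 < 5 < 6 < 7 < 8 on the vertex set. Then K (dimension 2) consists of the simplices:

  0-simplices (9): [0], [1], [2], [3], [4], [5], [6], [7], [8]
  1-simplices (27): (27 of them)
  2-simplices (18): [0,2,7], [0,2,8], [0,3,6], [0,3,7], [0,4,6], [0,4,8], [1,2,6], [1,2,7], [1,4,7], [1,4,8], [1,5,6], [1,5,8], [2,3,6], [2,3,8], [3,5,7], [3,5,8], [4,5,6], [4,5,7]

so the chain groups are C_0 ≅ Z^9, C_1 ≅ Z^27, C_2 ≅ Z^18.

Boundary ∂_1: C_1 → C_0 is given by ∂[p,q] = [q] − [p]. For instance
  ∂[1,4] = [4] − [1].
This gives a 9×27 integer matrix of rank 8; reducing to Smith normal form yields diagonal entries (1,1,1,1,1,1,1,1).

∂_2: C_2 → C_1 sends each 2-simplex [p,q,r] to [q,r] − [p,r] + [p,q]. For instance
  ∂[1,4,8] = [4,8] − [1,8] + [1,4],
  ∂[3,5,7] = [5,7] − [3,7] + [3,5].
As a 27×18 matrix over Z this has rank 18, with invariant factors (1,1,1,1,1,1,1,1,1,1,1,1,1,1,1,1,1,2).

Reading off H_k = ker ∂_k / im ∂_{k+1}:

  H_2: rank ker ∂_2 − rank ∂_3 = (18 − 18) − 0 = 0, and there is no ∂_3, so H_2 ≅ 0.

H_2 ≅ 0.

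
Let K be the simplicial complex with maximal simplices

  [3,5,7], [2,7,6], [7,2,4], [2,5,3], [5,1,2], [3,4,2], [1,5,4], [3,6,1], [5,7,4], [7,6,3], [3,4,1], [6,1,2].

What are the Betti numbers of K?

b_0 = 1, b_1 = 0, b_2 = 0.

Order the vertices as 1 < 2 < 3 < 4 < 5 < 6 < 7. Listing each simplex with vertices in this order, K has dimension 2 with simplices:

  0-simplices (7): [1], [2], [3], [4], [5], [6], [7]
  1-simplices (18): [1,2], [1,3], [1,4], [1,5], [1,6], [2,3], [2,4], [2,5], [2,6], [2,7], [3,4], [3,5], [3,6], [3,7], [4,5], [4,7], [5,7], [6,7]
  2-simplices (12): [1,2,5], [1,2,6], [1,3,4], [1,3,6], [1,4,5], [2,3,4], [2,3,5], [2,4,7], [2,6,7], [3,5,7], [3,6,7], [4,5,7]

Hence C_0 ≅ Z^7, C_1 ≅ Z^18, C_2 ≅ Z^12.

Boundary ∂_1: C_1 → C_0 maps an edge to its endpoints' difference, ∂[p,q] = q − p. For instance
  ∂[1,4] = [4] − [1].
The resulting 7×18 matrix has rank 6, and its Smith normal form has invariant factors (1,1,1,1,1,1).

∂_2: C_2 → C_1 maps a triangle to the signed sum of its edges. For instance
  ∂[1,4,5] = [4,5] − [1,5] + [1,4],
  ∂[1,2,5] = [2,5] − [1,5] + [1,2].
This gives a 18×12 integer matrix of rank 12; reducing to Smith normal form yields diagonal entries (1,1,1,1,1,1,1,1,1,1,1,2).

Reading off H_k = ker ∂_k / im ∂_{k+1}:

  H_0: rank C_0 − rank ∂_1 = 7 − 6 = 1, and the invariant factors of ∂_1 are all 1, so H_0 = Z.
  H_1: rank ker ∂_1 − rank ∂_2 = (18 − 6) − 12 = 0, and ∂_2 has invariant factor 2 > 1, so H_1 = Z/2.
  H_2: rank ker ∂_2 − rank ∂_3 = (12 − 12) − 0 = 0, and there is no ∂_3, so H_2 = 0.

Hence the Betti numbers are b_0 = 1, b_1 = 0, b_2 = 0.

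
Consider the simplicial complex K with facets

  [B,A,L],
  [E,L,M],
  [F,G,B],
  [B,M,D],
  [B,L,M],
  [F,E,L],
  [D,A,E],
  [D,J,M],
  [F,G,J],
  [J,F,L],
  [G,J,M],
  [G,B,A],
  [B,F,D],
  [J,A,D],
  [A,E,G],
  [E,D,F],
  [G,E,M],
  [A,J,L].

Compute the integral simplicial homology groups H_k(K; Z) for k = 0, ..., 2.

Fix the vertex order A < B < D < E < F < G < J < L < M and write every simplex with vertices in increasing order. Then dim K = 2 and the simplices of K are:

  0-simplices (9): A, B, D, E, F, G, J, L, M
  1-simplices (27): AB, AD, AE, AG, AJ, AL, BD, BF, BG, BL, BM, DE, DF, DJ, DM, EF, EG, EL, EM, FG, FJ, FL, GJ, GM, JL, JM, LM
  2-simplices (18): ABG, ABL, ADE, ADJ, AEG, AJL, BDF, BDM, BFG, BLM, DEF, DJM, EFL, EGM, ELM, FGJ, FJL, GJM

so the chain groups are C_0 ≅ Z^9, C_1 ≅ Z^27, C_2 ≅ Z^18.

The boundary map ∂_1: C_1 → C_0 maps an edge to its endpoints' difference, ∂[p,q] = q − p. For instance
  ∂AL = L − A.
The 9×27 boundary matrix has rank 8 and Smith normal form diag(1,1,1,1,1,1,1,1).

Boundary ∂_2: C_2 → C_1 acts by ∂[p,q,r] = [q,r] − [p,r] + [p,q]. For instance
  ∂GJM = JM − GM + GJ,
  ∂EGM = GM − EM + EG.
As a 27×18 matrix over Z this has rank 17, with invariant factors (1,1,1,1,1,1,1,1,1,1,1,1,1,1,1,1,1).

Computing H_k = (kernel of ∂_k) / (image of ∂_{k+1}):

  H_0: rank C_0 − rank ∂_1 = 9 − 8 = 1, and the invariant factors of ∂_1 are all 1, so H_0 ≅ Z.
  H_1: rank ker ∂_1 − rank ∂_2 = (27 − 8) − 17 = 2, and the invariant factors of ∂_2 are all 1, so H_1 ≅ Z^2.
  H_2: rank ker ∂_2 − rank ∂_3 = (18 − 17) − 0 = 1, and there is no ∂_3, so H_2 ≅ Z.

As a check, the Euler characteristic is 9 − 27 + 18 = 0, which agrees with 1 − 2 + 1 = 0.
(K is a triangulation of the torus T^2.)

H_0 = Z,  H_1 = Z^2,  H_2 = Z.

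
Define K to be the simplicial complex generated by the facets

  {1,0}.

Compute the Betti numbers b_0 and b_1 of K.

Take the total order 0 < 1 on the vertex set. Then K (dimension 1) consists of the simplices:

  0-simplices (2): [0], [1]
  1-simplices (1): [0,1]

so the chain groups are C_0 ≅ Z^2, C_1 ≅ Z^1.

∂_1: C_1 → C_0 sends each edge [p,q] (with p < q) to q − p. For instance
  ∂[0,1] = [1] − [0].
As a 2×1 matrix over Z this has rank 1, with invariant factors (1).

Now H_k = ker ∂_k / im ∂_{k+1}, so:

  H_0: rank C_0 − rank ∂_1 = 2 − 1 = 1, and the invariant factors of ∂_1 are all 1, so H_0 ≅ Z.
  H_1: rank ker ∂_1 − rank ∂_2 = (1 − 1) − 0 = 0, and there is no ∂_2, so H_1 ≅ 0.

Hence the Betti numbers are b_0 = 1, b_1 = 0.

b_0 = 1, b_1 = 0.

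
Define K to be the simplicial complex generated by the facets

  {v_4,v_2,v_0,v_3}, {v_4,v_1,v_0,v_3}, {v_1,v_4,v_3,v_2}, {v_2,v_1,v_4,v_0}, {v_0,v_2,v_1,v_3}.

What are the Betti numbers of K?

b_0 = 1, b_1 = 0, b_2 = 0, b_3 = 1.

We work with the vertex ordering v_0 < v_1 < v_2 < v_3 < v_4. The simplices of K, each written with vertices in increasing order, are:

  0-simplices (5): [v_0], [v_1], [v_2], [v_3], [v_4]
  1-simplices (10): [v_0,v_1], [v_0,v_2], [v_0,v_3], [v_0,v_4], [v_1,v_2], [v_1,v_3], [v_1,v_4], [v_2,v_3], [v_2,v_4], [v_3,v_4]
  2-simplices (10): [v_0,v_1,v_2], [v_0,v_1,v_3], [v_0,v_1,v_4], [v_0,v_2,v_3], [v_0,v_2,v_4], [v_0,v_3,v_4], [v_1,v_2,v_3], [v_1,v_2,v_4], [v_1,v_3,v_4], [v_2,v_3,v_4]
  3-simplices (5): [v_0,v_1,v_2,v_3], [v_0,v_1,v_2,v_4], [v_0,v_1,v_3,v_4], [v_0,v_2,v_3,v_4], [v_1,v_2,v_3,v_4]

so the chain groups are C_0 ≅ Z^5, C_1 ≅ Z^10, C_2 ≅ Z^10, C_3 ≅ Z^5.

∂_1: C_1 → C_0 is given by ∂[p,q] = [q] − [p].
The 5×10 boundary matrix has rank 4 and Smith normal form diag(1,1,1,1).

Boundary ∂_2: C_2 → C_1 maps a triangle to the signed sum of its edges. For instance
  ∂[v_1,v_3,v_4] = [v_3,v_4] − [v_1,v_4] + [v_1,v_3],
  ∂[v_0,v_1,v_3] = [v_1,v_3] − [v_0,v_3] + [v_0,v_1].
The 10×10 boundary matrix has rank 6 and Smith normal form diag(1,1,1,1,1,1).

∂_3: C_3 → C_2 sends each 3-simplex σ to the alternating sum Σ_i (−1)^i (σ with its i-th vertex removed). For instance
  ∂[v_0,v_2,v_3,v_4] = [v_2,v_3,v_4] − [v_0,v_3,v_4] + [v_0,v_2,v_4] − [v_0,v_2,v_3],
  ∂[v_1,v_2,v_3,v_4] = [v_2,v_3,v_4] − [v_1,v_3,v_4] + [v_1,v_2,v_4] − [v_1,v_2,v_3].
The 10×5 boundary matrix has rank 4 and Smith normal form diag(1,1,1,1).

Reading off H_k = ker ∂_k / im ∂_{k+1}:

  H_0: rank C_0 − rank ∂_1 = 5 − 4 = 1, and the invariant factors of ∂_1 are all 1, so H_0 ≅ Z.
  H_1: rank ker ∂_1 − rank ∂_2 = (10 − 4) − 6 = 0, and the invariant factors of ∂_2 are all 1, so H_1 ≅ 0.
  H_2: rank ker ∂_2 − rank ∂_3 = (10 − 6) − 4 = 0, and the invariant factors of ∂_3 are all 1, so H_2 ≅ 0.
  H_3: rank ker ∂_3 − rank ∂_4 = (5 − 4) − 0 = 1, and there is no ∂_4, so H_3 ≅ Z.

(K is a triangulation of the 3-sphere S^3.)

Hence the Betti numbers are b_0 = 1, b_1 = 0, b_2 = 0, b_3 = 1.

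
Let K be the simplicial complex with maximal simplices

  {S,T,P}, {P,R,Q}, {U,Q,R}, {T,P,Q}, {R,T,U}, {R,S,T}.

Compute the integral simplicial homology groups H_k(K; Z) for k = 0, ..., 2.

Order the vertices as P < Q < R < S < T < U. Listing each simplex with vertices in this order, K has dimension 2 with simplices:

  0-simplices (6): P, Q, R, S, T, U
  1-simplices (12): PQ, PR, PS, PT, QR, QT, QU, RS, RT, RU, ST, TU
  2-simplices (6): PQR, PQT, PST, QRU, RST, RTU

so the chain groups are C_0 ≅ Z^6, C_1 ≅ Z^12, C_2 ≅ Z^6.

Boundary ∂_1: C_1 → C_0 maps an edge to its endpoints' difference, ∂[p,q] = q − p. For instance
  ∂RS = S − R.
As a 6×12 matrix over Z this has rank 5, with invariant factors (1,1,1,1,1).

∂_2: C_2 → C_1 sends each 2-simplex [p,q,r] to [q,r] − [p,r] + [p,q]. For instance
  ∂PST = ST − PT + PS,
  ∂PQR = QR − PR + PQ.
As a 12×6 matrix over Z this has rank 6, with invariant factors (1,1,1,1,1,1).

From H_k ≅ ker(∂_k) / im(∂_{k+1}) we obtain:

  H_0: rank C_0 − rank ∂_1 = 6 − 5 = 1, and the invariant factors of ∂_1 are all 1, so H_0 ≅ Z.
  H_1: rank ker ∂_1 − rank ∂_2 = (12 − 5) − 6 = 1, and the invariant factors of ∂_2 are all 1, so H_1 ≅ Z.
  H_2: rank ker ∂_2 − rank ∂_3 = (6 − 6) − 0 = 0, and there is no ∂_3, so H_2 ≅ 0.

H_0 ≅ Z,  H_1 ≅ Z,  H_2 = 0.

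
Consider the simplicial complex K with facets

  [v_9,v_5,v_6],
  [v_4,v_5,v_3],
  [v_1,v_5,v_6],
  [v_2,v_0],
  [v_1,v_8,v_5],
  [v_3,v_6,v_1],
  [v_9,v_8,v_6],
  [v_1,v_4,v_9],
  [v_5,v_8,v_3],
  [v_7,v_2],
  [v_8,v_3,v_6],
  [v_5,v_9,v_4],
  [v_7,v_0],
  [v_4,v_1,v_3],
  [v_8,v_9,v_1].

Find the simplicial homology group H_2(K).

H_2 = 0.

K has 10 vertices, 21 edges, 12 triangles.
rank ∂_2 = 12, rank ∂_3 = 0 ⇒ b_2 = 12 − 12 − 0 = 0. So H_2 ≅ 0.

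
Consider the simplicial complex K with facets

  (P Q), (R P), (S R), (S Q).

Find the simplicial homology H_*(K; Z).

H_0 = Z,  H_1 = Z.

Take the total order P < Q < R < S on the vertex set. Then K (dimension 1) consists of the simplices:

  0-simplices (4): P, Q, R, S
  1-simplices (4): PQ, PR, QS, RS

so the chain groups are C_0 ≅ Z^4, C_1 ≅ Z^4.

The boundary map ∂_1: C_1 → C_0 is given by ∂[p,q] = [q] − [p]. For instance
  ∂PR = R − P.
The resulting 4×4 matrix has rank 3, and its Smith normal form has invariant factors (1,1,1).

Computing H_k = (kernel of ∂_k) / (image of ∂_{k+1}):

  H_0: rank C_0 − rank ∂_1 = 4 − 3 = 1, and the invariant factors of ∂_1 are all 1, so H_0 = Z.
  H_1: rank ker ∂_1 − rank ∂_2 = (4 − 3) − 0 = 1, and there is no ∂_2, so H_1 = Z.

(K is a triangulation of the circle S^1.)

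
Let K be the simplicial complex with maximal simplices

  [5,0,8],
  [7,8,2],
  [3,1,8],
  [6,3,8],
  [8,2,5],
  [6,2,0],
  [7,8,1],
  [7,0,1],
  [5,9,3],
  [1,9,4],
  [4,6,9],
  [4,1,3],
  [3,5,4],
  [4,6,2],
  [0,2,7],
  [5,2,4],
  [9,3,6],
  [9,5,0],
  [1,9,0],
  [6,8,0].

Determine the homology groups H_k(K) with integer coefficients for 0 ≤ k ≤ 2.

K has 10 vertices, 30 edges, 20 triangles.
rank ∂_0 = 0, rank ∂_1 = 9 ⇒ b_0 = 10 − 0 − 9 = 1; all invariant factors of ∂_1 are 1 so no torsion. So H_0 = Z.
rank ∂_1 = 9, rank ∂_2 = 20 ⇒ b_1 = 30 − 9 − 20 = 1; ∂_2 has invariant factor(s) [2] giving torsion. So H_1 = Z ⊕ Z/2Z.
rank ∂_2 = 20, rank ∂_3 = 0 ⇒ b_2 = 20 − 20 − 0 = 0. So H_2 = 0.

H_0 = Z,  H_1 = Z ⊕ Z/2Z,  H_2 = 0.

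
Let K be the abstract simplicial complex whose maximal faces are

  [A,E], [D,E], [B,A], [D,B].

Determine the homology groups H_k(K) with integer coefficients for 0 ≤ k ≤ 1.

H_0 = Z,  H_1 = Z.

We work with the vertex ordering A < B < D < E. The simplices of K, each written with vertices in increasing order, are:

  0-simplices (4): A, B, D, E
  1-simplices (4): AB, AE, BD, DE

giving chain groups C_0 ≅ Z^4, C_1 ≅ Z^4.

Boundary ∂_1: C_1 → C_0 maps an edge to its endpoints' difference, ∂[p,q] = q − p. For instance
  ∂AB = B − A.
This gives a 4×4 integer matrix of rank 3; reducing to Smith normal form yields diagonal entries (1,1,1).

Reading off H_k = ker ∂_k / im ∂_{k+1}:

  H_0: rank C_0 − rank ∂_1 = 4 − 3 = 1, and the invariant factors of ∂_1 are all 1, so H_0 = Z.
  H_1: rank ker ∂_1 − rank ∂_2 = (4 − 3) − 0 = 1, and there is no ∂_2, so H_1 = Z.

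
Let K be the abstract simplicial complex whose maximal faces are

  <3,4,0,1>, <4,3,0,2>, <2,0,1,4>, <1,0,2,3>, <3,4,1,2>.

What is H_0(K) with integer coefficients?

H_0 = Z.

Take the total order 0 < 1 < 2 < 3 < 4 on the vertex set. Then K (dimension 3) consists of the simplices:

  0-simplices (5): [0], [1], [2], [3], [4]
  1-simplices (10): [0,1], [0,2], [0,3], [0,4], [1,2], [1,3], [1,4], [2,3], [2,4], [3,4]
  2-simplices (10): [0,1,2], [0,1,3], [0,1,4], [0,2,3], [0,2,4], [0,3,4], [1,2,3], [1,2,4], [1,3,4], [2,3,4]
  3-simplices (5): [0,1,2,3], [0,1,2,4], [0,1,3,4], [0,2,3,4], [1,2,3,4]

so the chain groups are C_0 ≅ Z^5, C_1 ≅ Z^10, C_2 ≅ Z^10, C_3 ≅ Z^5.

Boundary ∂_1: C_1 → C_0 sends each edge [p,q] (with p < q) to q − p.
As a 5×10 matrix over Z this has rank 4, with invariant factors (1,1,1,1).

The boundary map ∂_2: C_2 → C_1 maps a triangle to the signed sum of its edges. For instance
  ∂[0,1,2] = [1,2] − [0,2] + [0,1],
  ∂[1,2,3] = [2,3] − [1,3] + [1,2].
This gives a 10×10 integer matrix of rank 6; reducing to Smith normal form yields diagonal entries (1,1,1,1,1,1).

The boundary map ∂_3: C_3 → C_2 sends each 3-simplex σ to the alternating sum Σ_i (−1)^i (σ with its i-th vertex removed). For instance
  ∂[0,1,3,4] = [1,3,4] − [0,3,4] + [0,1,4] − [0,1,3],
  ∂[1,2,3,4] = [2,3,4] − [1,3,4] + [1,2,4] − [1,2,3].
The 10×5 boundary matrix has rank 4 and Smith normal form diag(1,1,1,1).

Computing H_k = (kernel of ∂_k) / (image of ∂_{k+1}):

  H_0: rank C_0 − rank ∂_1 = 5 − 4 = 1, and the invariant factors of ∂_1 are all 1, so H_0 ≅ Z.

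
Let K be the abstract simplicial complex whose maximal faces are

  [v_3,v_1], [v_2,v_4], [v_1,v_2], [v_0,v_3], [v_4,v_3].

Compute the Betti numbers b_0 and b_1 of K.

b_0 = 1, b_1 = 1.

Order the vertices as v_0 < v_1 < v_2 < v_3 < v_4. Listing each simplex with vertices in this order, K has dimension 1 with simplices:

  0-simplices (5): [v_0], [v_1], [v_2], [v_3], [v_4]
  1-simplices (5): [v_0,v_3], [v_1,v_2], [v_1,v_3], [v_2,v_4], [v_3,v_4]

giving chain groups C_0 ≅ Z^5, C_1 ≅ Z^5.

Boundary ∂_1: C_1 → C_0 maps an edge to its endpoints' difference, ∂[p,q] = q − p. For instance
  ∂[v_1,v_3] = [v_3] − [v_1].
As a 5×5 matrix over Z this has rank 4, with invariant factors (1,1,1,1).

Now H_k = ker ∂_k / im ∂_{k+1}, so:

  H_0: rank C_0 − rank ∂_1 = 5 − 4 = 1, and the invariant factors of ∂_1 are all 1, so H_0 ≅ Z.
  H_1: rank ker ∂_1 − rank ∂_2 = (5 − 4) − 0 = 1, and there is no ∂_2, so H_1 ≅ Z.

As a check, the Euler characteristic is 5 − 5 = 0, which agrees with 1 − 1 = 0.

Hence the Betti numbers are b_0 = 1, b_1 = 1.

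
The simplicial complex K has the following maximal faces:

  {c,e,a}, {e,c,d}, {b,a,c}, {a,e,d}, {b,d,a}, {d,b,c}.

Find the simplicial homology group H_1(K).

H_1 ≅ 0.

Order the vertices as a < b < c < d < e. Listing each simplex with vertices in this order, K has dimension 2 with simplices:

  0-simplices (5): a, b, c, d, e
  1-simplices (9): ab, ac, ad, ae, bc, bd, cd, ce, de
  2-simplices (6): abc, abd, ace, ade, bcd, cde

Hence C_0 ≅ Z^5, C_1 ≅ Z^9, C_2 ≅ Z^6.

Boundary ∂_1: C_1 → C_0 sends each edge [p,q] (with p < q) to q − p.
The 5×9 boundary matrix has rank 4 and Smith normal form diag(1,1,1,1).

Boundary ∂_2: C_2 → C_1 acts by ∂[p,q,r] = [q,r] − [p,r] + [p,q]. For instance
  ∂ace = ce − ae + ac,
  ∂ade = de − ae + ad.
This gives a 9×6 integer matrix of rank 5; reducing to Smith normal form yields diagonal entries (1,1,1,1,1).

Now H_k = ker ∂_k / im ∂_{k+1}, so:

  H_1: rank ker ∂_1 − rank ∂_2 = (9 − 4) − 5 = 0, and the invariant factors of ∂_2 are all 1, so H_1 ≅ 0.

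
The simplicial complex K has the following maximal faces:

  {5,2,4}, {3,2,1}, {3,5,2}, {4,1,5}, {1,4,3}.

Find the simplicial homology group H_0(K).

H_0 = Z.

Take the total order 1 < 2 < 3 < 4 < 5 on the vertex set. Then K (dimension 2) consists of the simplices:

  0-simplices (5): [1], [2], [3], [4], [5]
  1-simplices (10): [1,2], [1,3], [1,4], [1,5], [2,3], [2,4], [2,5], [3,4], [3,5], [4,5]
  2-simplices (5): [1,2,3], [1,3,4], [1,4,5], [2,3,5], [2,4,5]

so the chain groups are C_0 ≅ Z^5, C_1 ≅ Z^10, C_2 ≅ Z^5.

The boundary map ∂_1: C_1 → C_0 is given by ∂[p,q] = [q] − [p].
This gives a 5×10 integer matrix of rank 4; reducing to Smith normal form yields diagonal entries (1,1,1,1).

The boundary map ∂_2: C_2 → C_1 sends each 2-simplex [p,q,r] to [q,r] − [p,r] + [p,q]. For instance
  ∂[1,3,4] = [3,4] − [1,4] + [1,3],
  ∂[1,4,5] = [4,5] − [1,5] + [1,4].
The resulting 10×5 matrix has rank 5, and its Smith normal form has invariant factors (1,1,1,1,1).

From H_k ≅ ker(∂_k) / im(∂_{k+1}) we obtain:

  H_0: rank C_0 − rank ∂_1 = 5 − 4 = 1, and the invariant factors of ∂_1 are all 1, so H_0 = Z.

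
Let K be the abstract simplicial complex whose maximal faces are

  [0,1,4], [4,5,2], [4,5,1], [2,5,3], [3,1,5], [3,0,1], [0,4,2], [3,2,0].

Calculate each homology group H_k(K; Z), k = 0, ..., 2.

H_0 = Z,  H_1 = 0,  H_2 = Z.

Fix the vertex order 0 < 1 < 2 < 3 < 4 < 5 and write every simplex with vertices in increasing order. Then dim K = 2 and the simplices of K are:

  0-simplices (6): [0], [1], [2], [3], [4], [5]
  1-simplices (12): [0,1], [0,2], [0,3], [0,4], [1,3], [1,4], [1,5], [2,3], [2,4], [2,5], [3,5], [4,5]
  2-simplices (8): [0,1,3], [0,1,4], [0,2,3], [0,2,4], [1,3,5], [1,4,5], [2,3,5], [2,4,5]

so the chain groups are C_0 ≅ Z^6, C_1 ≅ Z^12, C_2 ≅ Z^8.

The boundary map ∂_1: C_1 → C_0 sends each edge [p,q] (with p < q) to q − p. For instance
  ∂[0,2] = [2] − [0].
The resulting 6×12 matrix has rank 5, and its Smith normal form has invariant factors (1,1,1,1,1).

∂_2: C_2 → C_1 acts by ∂[p,q,r] = [q,r] − [p,r] + [p,q]. For instance
  ∂[0,2,4] = [2,4] − [0,4] + [0,2],
  ∂[1,4,5] = [4,5] − [1,5] + [1,4].
This gives a 12×8 integer matrix of rank 7; reducing to Smith normal form yields diagonal entries (1,1,1,1,1,1,1).

Computing H_k = (kernel of ∂_k) / (image of ∂_{k+1}):

  H_0: rank C_0 − rank ∂_1 = 6 − 5 = 1, and the invariant factors of ∂_1 are all 1, so H_0 ≅ Z.
  H_1: rank ker ∂_1 − rank ∂_2 = (12 − 5) − 7 = 0, and the invariant factors of ∂_2 are all 1, so H_1 ≅ 0.
  H_2: rank ker ∂_2 − rank ∂_3 = (8 − 7) − 0 = 1, and there is no ∂_3, so H_2 ≅ Z.

As a check, the Euler characteristic is 6 − 12 + 8 = 2, which agrees with 1 − 0 + 1 = 2.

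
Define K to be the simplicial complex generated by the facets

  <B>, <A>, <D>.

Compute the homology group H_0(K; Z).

Fix the vertex order A < B < D and write every simplex with vertices in increasing order. Then dim K = 0 and the simplices of K are:

  0-simplices (3): A, B, D

Hence C_0 ≅ Z^3.

Reading off H_k = ker ∂_k / im ∂_{k+1}:

  H_0: rank C_0 − rank ∂_1 = 3 − 0 = 3, and there is no ∂_1, so H_0 = Z^3.

(K is a triangulation of a set of 3 points.)

H_0 ≅ Z^3.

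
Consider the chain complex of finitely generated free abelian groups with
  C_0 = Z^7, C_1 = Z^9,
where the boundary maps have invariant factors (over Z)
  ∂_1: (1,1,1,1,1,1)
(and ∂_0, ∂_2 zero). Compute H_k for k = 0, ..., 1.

H_0 = Z,  H_1 = Z^3.

H_0: b_0 = 7 − 0 − 6 = 1; torsion from ∂_1 factors > 1: none. So H_0 = Z.
H_1: b_1 = 9 − 6 − 0 = 3; torsion from ∂_2 factors > 1: none. So H_1 = Z^3.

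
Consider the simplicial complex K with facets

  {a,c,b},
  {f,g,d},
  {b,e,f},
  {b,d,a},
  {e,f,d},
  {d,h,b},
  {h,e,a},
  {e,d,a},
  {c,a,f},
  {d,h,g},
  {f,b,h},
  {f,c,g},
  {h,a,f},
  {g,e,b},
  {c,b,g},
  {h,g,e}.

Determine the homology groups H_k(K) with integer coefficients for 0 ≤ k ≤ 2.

H_0 = Z,  H_1 = Z^2,  H_2 = Z.

Take the total order a < b < c < d < e < f < g < h on the vertex set. Then K (dimension 2) consists of the simplices:

  0-simplices (8): a, b, c, d, e, f, g, h
  1-simplices (24): ab, ac, ad, ae, af, ah, bc, bd, be, bf, bg, bh, cf, cg, de, df, dg, dh, ef, eg, eh, fg, fh, gh
  2-simplices (16): abc, abd, acf, ade, aeh, afh, bcg, bdh, bef, beg, bfh, cfg, def, dfg, dgh, egh

Hence C_0 ≅ Z^8, C_1 ≅ Z^24, C_2 ≅ Z^16.

∂_1: C_1 → C_0 is given by ∂[p,q] = [q] − [p].
As a 8×24 matrix over Z this has rank 7, with invariant factors (1,1,1,1,1,1,1).

∂_2: C_2 → C_1 maps a triangle to the signed sum of its edges. For instance
  ∂ade = de − ae + ad,
  ∂bef = ef − bf + be.
The resulting 24×16 matrix has rank 15, and its Smith normal form has invariant factors (1,1,1,1,1,1,1,1,1,1,1,1,1,1,1).

From H_k ≅ ker(∂_k) / im(∂_{k+1}) we obtain:

  H_0: rank C_0 − rank ∂_1 = 8 − 7 = 1, and the invariant factors of ∂_1 are all 1, so H_0 = Z.
  H_1: rank ker ∂_1 − rank ∂_2 = (24 − 7) − 15 = 2, and the invariant factors of ∂_2 are all 1, so H_1 = Z^2.
  H_2: rank ker ∂_2 − rank ∂_3 = (16 − 15) − 0 = 1, and there is no ∂_3, so H_2 = Z.

As a check, the Euler characteristic is 8 − 24 + 16 = 0, which agrees with 1 − 2 + 1 = 0.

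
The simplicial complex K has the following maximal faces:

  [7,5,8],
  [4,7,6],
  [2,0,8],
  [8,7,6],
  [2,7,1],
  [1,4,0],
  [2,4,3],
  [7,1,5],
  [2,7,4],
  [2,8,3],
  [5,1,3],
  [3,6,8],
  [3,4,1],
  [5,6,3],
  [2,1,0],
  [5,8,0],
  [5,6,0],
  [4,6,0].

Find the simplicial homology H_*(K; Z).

Order the vertices as 0 < 1 < 2 < 3 < 4 < 5 < 6 < 7 < 8. Listing each simplex with vertices in this order, K has dimension 2 with simplices:

  0-simplices (9): [0], [1], [2], [3], [4], [5], [6], [7], [8]
  1-simplices (27): (27 of them)
  2-simplices (18): [0,1,2], [0,1,4], [0,2,8], [0,4,6], [0,5,6], [0,5,8], [1,2,7], [1,3,4], [1,3,5], [1,5,7], [2,3,4], [2,3,8], [2,4,7], [3,5,6], [3,6,8], [4,6,7], [5,7,8], [6,7,8]

so the chain groups are C_0 ≅ Z^9, C_1 ≅ Z^27, C_2 ≅ Z^18.

The boundary map ∂_1: C_1 → C_0 maps an edge to its endpoints' difference, ∂[p,q] = q − p.
The 9×27 boundary matrix has rank 8 and Smith normal form diag(1,1,1,1,1,1,1,1).

Boundary ∂_2: C_2 → C_1 acts by ∂[p,q,r] = [q,r] − [p,r] + [p,q]. For instance
  ∂[0,5,6] = [5,6] − [0,6] + [0,5],
  ∂[2,3,4] = [3,4] − [2,4] + [2,3].
As a 27×18 matrix over Z this has rank 18, with invariant factors (1,1,1,1,1,1,1,1,1,1,1,1,1,1,1,1,1,2).

Now H_k = ker ∂_k / im ∂_{k+1}, so:

  H_0: rank C_0 − rank ∂_1 = 9 − 8 = 1, and the invariant factors of ∂_1 are all 1, so H_0 ≅ Z.
  H_1: rank ker ∂_1 − rank ∂_2 = (27 − 8) − 18 = 1, and ∂_2 has invariant factor 2 > 1, so H_1 ≅ Z ⊕ Z/2.
  H_2: rank ker ∂_2 − rank ∂_3 = (18 − 18) − 0 = 0, and there is no ∂_3, so H_2 ≅ 0.

As a check, the Euler characteristic is 9 − 27 + 18 = 0, which agrees with 1 − 1 + 0 = 0.

H_0 = Z,  H_1 = Z ⊕ Z/2,  H_2 = 0.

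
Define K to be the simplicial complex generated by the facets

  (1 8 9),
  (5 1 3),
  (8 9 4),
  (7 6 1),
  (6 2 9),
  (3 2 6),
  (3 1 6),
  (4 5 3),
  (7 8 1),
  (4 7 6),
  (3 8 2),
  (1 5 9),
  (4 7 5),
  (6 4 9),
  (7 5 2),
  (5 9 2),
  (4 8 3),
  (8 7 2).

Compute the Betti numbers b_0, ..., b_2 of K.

We work with the vertex ordering 1 < 2 < 3 < 4 < 5 < 6 < 7 < 8 < 9. The simplices of K, each written with vertices in increasing order, are:

  0-simplices (9): [1], [2], [3], [4], [5], [6], [7], [8], [9]
  1-simplices (27): (27 of them)
  2-simplices (18): [1,3,5], [1,3,6], [1,5,9], [1,6,7], [1,7,8], [1,8,9], [2,3,6], [2,3,8], [2,5,7], [2,5,9], [2,6,9], [2,7,8], [3,4,5], [3,4,8], [4,5,7], [4,6,7], [4,6,9], [4,8,9]

Hence C_0 ≅ Z^9, C_1 ≅ Z^27, C_2 ≅ Z^18.

∂_1: C_1 → C_0 maps an edge to its endpoints' difference, ∂[p,q] = q − p. For instance
  ∂[2,9] = [9] − [2].
As a 9×27 matrix over Z this has rank 8, with invariant factors (1,1,1,1,1,1,1,1).

The boundary map ∂_2: C_2 → C_1 acts by ∂[p,q,r] = [q,r] − [p,r] + [p,q]. For instance
  ∂[2,6,9] = [6,9] − [2,9] + [2,6],
  ∂[1,5,9] = [5,9] − [1,9] + [1,5].
The 27×18 boundary matrix has rank 17 and Smith normal form diag(1,1,1,1,1,1,1,1,1,1,1,1,1,1,1,1,1).

Reading off H_k = ker ∂_k / im ∂_{k+1}:

  H_0: rank C_0 − rank ∂_1 = 9 − 8 = 1, and the invariant factors of ∂_1 are all 1, so H_0 ≅ Z.
  H_1: rank ker ∂_1 − rank ∂_2 = (27 − 8) − 17 = 2, and the invariant factors of ∂_2 are all 1, so H_1 ≅ Z^2.
  H_2: rank ker ∂_2 − rank ∂_3 = (18 − 17) − 0 = 1, and there is no ∂_3, so H_2 ≅ Z.

Hence the Betti numbers are b_0 = 1, b_1 = 2, b_2 = 1.

b_0 = 1, b_1 = 2, b_2 = 1.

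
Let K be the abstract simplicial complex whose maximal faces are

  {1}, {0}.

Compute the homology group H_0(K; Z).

Take the total order 0 < 1 on the vertex set. Then K (dimension 0) consists of the simplices:

  0-simplices (2): [0], [1]

giving chain groups C_0 ≅ Z^2.

Computing H_k = (kernel of ∂_k) / (image of ∂_{k+1}):

  H_0: rank C_0 − rank ∂_1 = 2 − 0 = 2, and there is no ∂_1, so H_0 ≅ Z^2.

(K is a triangulation of a set of 2 points.)

H_0 ≅ Z^2.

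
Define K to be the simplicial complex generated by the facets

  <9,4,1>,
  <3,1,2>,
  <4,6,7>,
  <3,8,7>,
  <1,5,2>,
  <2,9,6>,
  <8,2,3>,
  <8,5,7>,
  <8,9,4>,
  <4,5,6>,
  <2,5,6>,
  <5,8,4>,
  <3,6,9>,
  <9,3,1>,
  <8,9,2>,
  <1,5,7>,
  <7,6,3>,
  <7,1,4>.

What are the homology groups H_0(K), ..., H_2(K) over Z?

Fix the vertex order 1 < 2 < 3 < 4 < 5 < 6 < 7 < 8 < 9 and write every simplex with vertices in increasing order. Then dim K = 2 and the simplices of K are:

  0-simplices (9): [1], [2], [3], [4], [5], [6], [7], [8], [9]
  1-simplices (27): (27 of them)
  2-simplices (18): [1,2,3], [1,2,5], [1,3,9], [1,4,7], [1,4,9], [1,5,7], [2,3,8], [2,5,6], [2,6,9], [2,8,9], [3,6,7], [3,6,9], [3,7,8], [4,5,6], [4,5,8], [4,6,7], [4,8,9], [5,7,8]

so the chain groups are C_0 ≅ Z^9, C_1 ≅ Z^27, C_2 ≅ Z^18.

The boundary map ∂_1: C_1 → C_0 maps an edge to its endpoints' difference, ∂[p,q] = q − p.
The resulting 9×27 matrix has rank 8, and its Smith normal form has invariant factors (1,1,1,1,1,1,1,1).

The boundary map ∂_2: C_2 → C_1 acts by ∂[p,q,r] = [q,r] − [p,r] + [p,q]. For instance
  ∂[4,6,7] = [6,7] − [4,7] + [4,6],
  ∂[1,4,7] = [4,7] − [1,7] + [1,4].
This gives a 27×18 integer matrix of rank 18; reducing to Smith normal form yields diagonal entries (1,1,1,1,1,1,1,1,1,1,1,1,1,1,1,1,1,2).

Now H_k = ker ∂_k / im ∂_{k+1}, so:

  H_0: rank C_0 − rank ∂_1 = 9 − 8 = 1, and the invariant factors of ∂_1 are all 1, so H_0 = Z.
  H_1: rank ker ∂_1 − rank ∂_2 = (27 − 8) − 18 = 1, and ∂_2 has invariant factor 2 > 1, so H_1 = Z ⊕ Z/2.
  H_2: rank ker ∂_2 − rank ∂_3 = (18 − 18) − 0 = 0, and there is no ∂_3, so H_2 = 0.

H_0 ≅ Z,  H_1 ≅ Z ⊕ Z/2,  H_2 = 0.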